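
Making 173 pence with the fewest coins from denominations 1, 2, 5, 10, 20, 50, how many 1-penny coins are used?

173 − 3×50→23 − 1×20→3 − 1×2→1 − 1×1→0
Count of 1: 1

1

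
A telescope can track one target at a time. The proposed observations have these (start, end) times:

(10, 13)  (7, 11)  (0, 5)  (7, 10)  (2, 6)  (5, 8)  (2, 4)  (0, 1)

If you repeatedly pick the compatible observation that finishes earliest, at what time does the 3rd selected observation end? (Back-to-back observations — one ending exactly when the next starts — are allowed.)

8

Sort by end time and greedily take each interval whose start is ≥ the last chosen end.
By end time: (0,1), (2,4), (0,5), (2,6), (5,8), (7,10), (7,11), (10,13).
Pick (0,1); next start ≥ 1 → (2,4); next start ≥ 4 → (5,8); next start ≥ 8 → (10,13).
Selected: (0,1) (2,4) (5,8) (10,13)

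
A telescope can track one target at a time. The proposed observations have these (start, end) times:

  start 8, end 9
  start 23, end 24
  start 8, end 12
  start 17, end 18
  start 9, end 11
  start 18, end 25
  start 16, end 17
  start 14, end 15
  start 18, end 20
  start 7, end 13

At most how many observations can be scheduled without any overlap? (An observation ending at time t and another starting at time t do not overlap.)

7

Greedy by earliest finish: after sorting by end time, pick each interval compatible with the last pick.
By end time: (8,9), (9,11), (8,12), (7,13), (14,15), (16,17), (17,18), (18,20), (23,24), (18,25).
Pick (8,9); next start ≥ 9 → (9,11); next start ≥ 11 → (14,15); next start ≥ 15 → (16,17); next start ≥ 17 → (17,18); next start ≥ 18 → (18,20); next start ≥ 20 → (23,24).
Selected 7 observations.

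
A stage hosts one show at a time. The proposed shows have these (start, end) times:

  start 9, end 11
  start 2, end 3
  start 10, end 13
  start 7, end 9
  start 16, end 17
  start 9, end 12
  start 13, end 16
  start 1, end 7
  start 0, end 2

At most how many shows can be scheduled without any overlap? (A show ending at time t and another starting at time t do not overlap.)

6

Sort by end time and greedily take each interval whose start is ≥ the last chosen end.
Sorted by end: (0,2)  (2,3)  (1,7)  (7,9)  (9,11)  (9,12)  (10,13)  (13,16)  (16,17)
take (0,2); take (2,3); skip (1,7); take (7,9); take (9,11); skip (9,12); take (13,16); take (16,17).
Selected 6 shows.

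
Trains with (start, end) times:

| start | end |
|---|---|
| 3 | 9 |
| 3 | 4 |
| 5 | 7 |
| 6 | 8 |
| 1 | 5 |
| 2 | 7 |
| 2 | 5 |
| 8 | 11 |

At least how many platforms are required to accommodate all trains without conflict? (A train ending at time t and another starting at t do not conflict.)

Count concurrent intervals with a sweep; the peak is the room count.
starts: [1, 2, 2, 3, 3, 5, 6, 8]
ends:   [4, 5, 5, 7, 7, 8, 9, 11]
s1→1 s2→2 s2→3 s3→4 s3→5  — peak 5.

5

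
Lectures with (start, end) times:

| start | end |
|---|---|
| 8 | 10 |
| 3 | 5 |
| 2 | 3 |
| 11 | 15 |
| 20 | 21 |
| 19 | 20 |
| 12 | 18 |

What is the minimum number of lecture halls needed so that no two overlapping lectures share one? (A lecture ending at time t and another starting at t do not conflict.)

2

The answer is the maximum number of intervals overlapping at any instant.
Events (time:±→running): 2:+→1 3:-→0 3:+→1 5:-→0 8:+→1 10:-→0 11:+→1 12:+→2 … peak 2.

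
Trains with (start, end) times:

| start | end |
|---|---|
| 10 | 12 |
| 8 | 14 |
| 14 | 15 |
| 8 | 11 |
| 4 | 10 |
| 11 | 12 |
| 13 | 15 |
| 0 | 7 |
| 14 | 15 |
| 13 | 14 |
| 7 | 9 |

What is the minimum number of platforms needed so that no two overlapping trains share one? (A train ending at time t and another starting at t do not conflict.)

Count concurrent intervals with a sweep; the peak is the room count.
starts: [0, 4, 7, 8, 8, 10, 11, 13, 13, 14, 14]
ends:   [7, 9, 10, 11, 12, 12, 14, 14, 15, 15, 15]
s0→1 s4→2 e7→1 s7→2 s8→3 s8→4  — peak 4.

4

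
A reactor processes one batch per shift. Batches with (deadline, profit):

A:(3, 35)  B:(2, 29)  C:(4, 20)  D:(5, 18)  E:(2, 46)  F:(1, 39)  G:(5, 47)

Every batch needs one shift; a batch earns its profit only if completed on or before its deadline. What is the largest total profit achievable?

187

Sort by profit descending; place each in the latest free slot ≤ its deadline.
By profit: G(d5,47), E(d2,46), F(d1,39), A(d3,35), B(d2,29), C(d4,20), D(d5,18)
G→slot 5; E→slot 2; F→slot 1; A→slot 3; B skipped; C→slot 4; D skipped.
Profit = 39 + 46 + 35 + 20 + 47 = 187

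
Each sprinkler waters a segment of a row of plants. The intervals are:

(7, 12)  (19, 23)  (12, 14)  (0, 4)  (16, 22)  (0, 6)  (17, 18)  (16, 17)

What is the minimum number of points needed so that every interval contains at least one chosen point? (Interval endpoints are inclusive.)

4

By right end: [0,4]  [0,6]  [7,12]  [12,14]  [16,17]  [17,18]  [16,22]  [19,23]
[0,4] uncovered → point at 4; [7,12] uncovered → point at 12; [16,17] uncovered → point at 17; [19,23] uncovered → point at 23.
Points: 4, 12, 17, 23 (4 total).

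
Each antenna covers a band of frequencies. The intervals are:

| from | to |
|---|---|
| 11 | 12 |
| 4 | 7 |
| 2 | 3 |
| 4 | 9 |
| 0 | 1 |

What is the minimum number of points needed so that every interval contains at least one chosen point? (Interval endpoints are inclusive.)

4

By right end: [0,1]  [2,3]  [4,7]  [4,9]  [11,12]
[0,1] uncovered → point at 1; [2,3] uncovered → point at 3; [4,7] uncovered → point at 7; [11,12] uncovered → point at 12.
Points: 1, 3, 7, 12 (4 total).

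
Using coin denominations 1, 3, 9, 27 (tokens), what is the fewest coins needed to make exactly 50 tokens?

6

50 − 1×27→23 − 2×9→5 − 1×3→2 − 2×1→0
Total coins = 1 + 2 + 1 + 2 = 6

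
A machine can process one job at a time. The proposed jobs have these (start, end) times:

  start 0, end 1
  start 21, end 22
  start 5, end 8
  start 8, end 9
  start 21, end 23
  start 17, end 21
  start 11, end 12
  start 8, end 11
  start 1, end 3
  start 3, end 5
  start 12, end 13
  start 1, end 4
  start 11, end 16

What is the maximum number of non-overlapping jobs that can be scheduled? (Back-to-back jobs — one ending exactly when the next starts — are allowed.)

Order by finish time; keep every interval that doesn't clash with the previous kept one.
Sorted by end: (0,1)  (1,3)  (1,4)  (3,5)  (5,8)  (8,9)  (8,11)  (11,12)  (12,13)  (11,16)  (17,21)  (21,22)  (21,23)
take (0,1); take (1,3); take (3,5); take (5,8); take (8,9); skip (8,11); take (11,12); take (12,13); skip (11,16); take (17,21); take (21,22).
Selected 9 jobs.

9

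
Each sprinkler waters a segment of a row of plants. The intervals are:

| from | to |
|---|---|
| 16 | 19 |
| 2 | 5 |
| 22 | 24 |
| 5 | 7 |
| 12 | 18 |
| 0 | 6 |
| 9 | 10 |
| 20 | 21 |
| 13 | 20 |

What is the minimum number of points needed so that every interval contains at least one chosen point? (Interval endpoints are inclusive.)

5

Process intervals by earliest right end; each time one isn't hit yet, stab at its right endpoint.
Sorted: [2,5] [0,6] [5,7] [9,10] [12,18] [16,19] [13,20] [20,21] [22,24]
{[2,5],[0,6],[5,7]} hit by 5; {[9,10]} hit by 10; {[12,18],[16,19],[13,20]} hit by 18; {[20,21]} hit by 21; {[22,24]} hit by 24.
Points: 5, 10, 18, 21, 24 (5 total).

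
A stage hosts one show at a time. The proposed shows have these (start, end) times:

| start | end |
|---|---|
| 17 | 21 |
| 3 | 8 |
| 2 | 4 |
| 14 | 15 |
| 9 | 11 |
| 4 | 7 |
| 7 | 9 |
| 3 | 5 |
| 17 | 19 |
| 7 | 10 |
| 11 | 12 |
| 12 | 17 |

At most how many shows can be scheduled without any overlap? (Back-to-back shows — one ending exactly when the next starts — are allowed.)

7

Sort by end time and greedily take each interval whose start is ≥ the last chosen end.
By end time: (2,4), (3,5), (4,7), (3,8), (7,9), (7,10), (9,11), (11,12), (14,15), (12,17), (17,19), (17,21).
Pick (2,4); next start ≥ 4 → (4,7); next start ≥ 7 → (7,9); next start ≥ 9 → (9,11); next start ≥ 11 → (11,12); next start ≥ 12 → (14,15); next start ≥ 15 → (17,19).
Selected 7 shows.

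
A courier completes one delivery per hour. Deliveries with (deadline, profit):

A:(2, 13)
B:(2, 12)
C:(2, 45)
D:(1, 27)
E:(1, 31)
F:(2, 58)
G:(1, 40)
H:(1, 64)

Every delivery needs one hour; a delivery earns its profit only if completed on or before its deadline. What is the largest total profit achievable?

122

Sort by profit descending; place each in the latest free slot ≤ its deadline.
By profit: H(d1,64), F(d2,58), C(d2,45), G(d1,40), E(d1,31), D(d1,27), A(d2,13), B(d2,12)
H→slot 1; F→slot 2; C skipped; G skipped; E skipped; D skipped; A skipped; B skipped.
Profit = 64 + 58 = 122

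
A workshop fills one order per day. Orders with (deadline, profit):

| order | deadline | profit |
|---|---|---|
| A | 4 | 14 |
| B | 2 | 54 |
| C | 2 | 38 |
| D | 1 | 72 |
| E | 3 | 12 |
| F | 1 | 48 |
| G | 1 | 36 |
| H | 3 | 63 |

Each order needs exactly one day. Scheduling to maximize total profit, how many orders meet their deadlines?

4

By profit: D(d1,72), H(d3,63), B(d2,54), F(d1,48), C(d2,38), G(d1,36), A(d4,14), E(d3,12)
D→slot 1; H→slot 3; B→slot 2; F skipped; C skipped; G skipped; A→slot 4; E skipped.
4 of 8 scheduled.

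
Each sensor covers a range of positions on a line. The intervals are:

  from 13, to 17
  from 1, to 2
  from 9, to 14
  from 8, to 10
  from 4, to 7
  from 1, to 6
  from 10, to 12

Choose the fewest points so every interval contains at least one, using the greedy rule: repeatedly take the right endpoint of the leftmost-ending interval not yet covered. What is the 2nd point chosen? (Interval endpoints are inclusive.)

Sort by right endpoint; whenever an interval is uncovered, place a point at its right end.
Sorted: [1,2] [1,6] [4,7] [8,10] [10,12] [9,14] [13,17]
{[1,2],[1,6]} hit by 2; {[4,7]} hit by 7; {[8,10],[10,12],[9,14]} hit by 10; {[13,17]} hit by 17.
Points: 2, 7, 10, 17 (4 total).

7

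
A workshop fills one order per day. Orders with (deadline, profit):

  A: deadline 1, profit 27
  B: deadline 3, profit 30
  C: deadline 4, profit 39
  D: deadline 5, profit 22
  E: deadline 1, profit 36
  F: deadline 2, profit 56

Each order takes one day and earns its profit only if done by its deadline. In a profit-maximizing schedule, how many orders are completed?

Take jobs in profit order; each goes to the latest open slot no later than its deadline.
Profit order: F=56 C=39 E=36 B=30 A=27 D=22
Assign: F→slot 2, C→slot 4, E→slot 1, B→slot 3, A skipped, D→slot 5.
Slots: [1:E] [2:F] [3:B] [4:C] [5:D]
5 of 6 scheduled.

5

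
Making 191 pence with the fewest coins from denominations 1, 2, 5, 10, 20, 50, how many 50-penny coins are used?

Use the largest denomination that fits, subtract, and repeat.
191 − 3×50→41 − 2×20→1 − 1×1→0
Count of 50: 3

3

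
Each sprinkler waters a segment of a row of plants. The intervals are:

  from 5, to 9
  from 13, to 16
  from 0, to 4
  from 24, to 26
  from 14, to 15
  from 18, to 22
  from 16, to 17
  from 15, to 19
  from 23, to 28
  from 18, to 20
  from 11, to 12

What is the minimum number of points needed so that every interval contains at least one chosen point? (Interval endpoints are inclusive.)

7

Sorted: [0,4] [5,9] [11,12] [14,15] [13,16] [16,17] [15,19] [18,20] [18,22] [24,26] [23,28]
{[0,4]} hit by 4; {[5,9]} hit by 9; {[11,12]} hit by 12; {[14,15],[13,16]} hit by 15; {[16,17],[15,19]} hit by 17; {[18,20],[18,22]} hit by 20; {[24,26],[23,28]} hit by 26.
Points: 4, 9, 12, 15, 17, 20, 26 (7 total).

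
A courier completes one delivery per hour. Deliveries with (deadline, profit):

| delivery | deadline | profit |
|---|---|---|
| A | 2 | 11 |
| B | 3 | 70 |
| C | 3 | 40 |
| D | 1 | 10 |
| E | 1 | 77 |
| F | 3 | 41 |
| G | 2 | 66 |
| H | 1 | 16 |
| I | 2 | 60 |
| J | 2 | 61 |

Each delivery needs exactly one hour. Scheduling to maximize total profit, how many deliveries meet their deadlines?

By profit: E(d1,77), B(d3,70), G(d2,66), J(d2,61), I(d2,60), F(d3,41), C(d3,40), H(d1,16), A(d2,11), D(d1,10)
E→slot 1; B→slot 3; G→slot 2; J skipped; I skipped; F skipped; C skipped; H skipped; A skipped; D skipped.
3 of 10 scheduled.

3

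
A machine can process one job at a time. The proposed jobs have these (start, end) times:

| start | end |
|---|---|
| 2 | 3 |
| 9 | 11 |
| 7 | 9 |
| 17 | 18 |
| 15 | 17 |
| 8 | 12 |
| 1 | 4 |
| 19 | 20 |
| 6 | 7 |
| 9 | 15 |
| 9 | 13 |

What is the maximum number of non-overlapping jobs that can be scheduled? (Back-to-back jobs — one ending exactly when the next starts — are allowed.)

Order by finish time; keep every interval that doesn't clash with the previous kept one.
Sorted by end: (2,3)  (1,4)  (6,7)  (7,9)  (9,11)  (8,12)  (9,13)  (9,15)  (15,17)  (17,18)  (19,20)
take (2,3); take (6,7); take (7,9); take (9,11); skip (8,12); skip (9,13); skip (9,15); take (15,17); take (17,18); take (19,20).
Selected 7 jobs.

7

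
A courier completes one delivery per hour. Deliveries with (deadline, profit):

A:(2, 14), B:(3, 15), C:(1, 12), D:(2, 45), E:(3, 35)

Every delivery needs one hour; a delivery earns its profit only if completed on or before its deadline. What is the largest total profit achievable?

95

Profit order: D=45 E=35 B=15 A=14 C=12
Assign: D→slot 2, E→slot 3, B→slot 1, A skipped, C skipped.
Slots: [1:B] [2:D] [3:E]
Profit = 15 + 45 + 35 = 95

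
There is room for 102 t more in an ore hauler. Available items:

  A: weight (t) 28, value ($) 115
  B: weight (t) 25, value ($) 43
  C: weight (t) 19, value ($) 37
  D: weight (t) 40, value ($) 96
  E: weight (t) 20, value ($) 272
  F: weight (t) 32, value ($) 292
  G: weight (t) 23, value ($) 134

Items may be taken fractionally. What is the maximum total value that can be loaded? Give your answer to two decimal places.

808.89

Ratios (sorted): E 13.60, F 9.12, G 5.83, A 4.11, D 2.40, C 1.95, B 1.72
take E (20 @ 272); take F (32 @ 292); take G (23 @ 134); take 27/28 of A → 110.89. Capacity used 102/102.
Total value = 808.89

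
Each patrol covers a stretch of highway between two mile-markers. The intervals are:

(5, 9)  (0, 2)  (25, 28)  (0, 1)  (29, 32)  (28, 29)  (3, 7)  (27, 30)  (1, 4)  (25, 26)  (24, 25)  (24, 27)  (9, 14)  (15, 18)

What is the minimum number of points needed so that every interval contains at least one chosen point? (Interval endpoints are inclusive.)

6

Sort by right endpoint; whenever an interval is uncovered, place a point at its right end.
Sorted: [0,1] [0,2] [1,4] [3,7] [5,9] [9,14] [15,18] [24,25] [25,26] [24,27] [25,28] [28,29] [27,30] [29,32]
{[0,1],[0,2],[1,4]} hit by 1; {[3,7],[5,9]} hit by 7; {[9,14]} hit by 14; {[15,18]} hit by 18; {[24,25],[25,26],[24,27],[25,28]} hit by 25; {[28,29],[27,30],[29,32]} hit by 29.
Points: 1, 7, 14, 18, 25, 29 (6 total).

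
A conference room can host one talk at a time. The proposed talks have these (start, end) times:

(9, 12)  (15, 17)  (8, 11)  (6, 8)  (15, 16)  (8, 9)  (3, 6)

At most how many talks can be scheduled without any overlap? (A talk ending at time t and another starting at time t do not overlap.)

Order by finish time; keep every interval that doesn't clash with the previous kept one.
By end time: (3,6), (6,8), (8,9), (8,11), (9,12), (15,16), (15,17).
Pick (3,6); next start ≥ 6 → (6,8); next start ≥ 8 → (8,9); next start ≥ 9 → (9,12); next start ≥ 12 → (15,16).
Selected 5 talks.

5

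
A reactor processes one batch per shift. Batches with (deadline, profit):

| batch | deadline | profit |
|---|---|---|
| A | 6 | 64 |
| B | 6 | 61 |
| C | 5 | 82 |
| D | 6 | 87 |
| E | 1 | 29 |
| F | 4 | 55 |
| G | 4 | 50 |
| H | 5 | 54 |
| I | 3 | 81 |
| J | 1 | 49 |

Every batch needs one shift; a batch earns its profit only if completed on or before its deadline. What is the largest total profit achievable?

430

Sort by profit descending; place each in the latest free slot ≤ its deadline.
By profit: D(d6,87), C(d5,82), I(d3,81), A(d6,64), B(d6,61), F(d4,55), H(d5,54), G(d4,50), J(d1,49), E(d1,29)
D→slot 6; C→slot 5; I→slot 3; A→slot 4; B→slot 2; F→slot 1; H skipped; G skipped; J skipped; E skipped.
Profit = 55 + 61 + 81 + 64 + 82 + 87 = 430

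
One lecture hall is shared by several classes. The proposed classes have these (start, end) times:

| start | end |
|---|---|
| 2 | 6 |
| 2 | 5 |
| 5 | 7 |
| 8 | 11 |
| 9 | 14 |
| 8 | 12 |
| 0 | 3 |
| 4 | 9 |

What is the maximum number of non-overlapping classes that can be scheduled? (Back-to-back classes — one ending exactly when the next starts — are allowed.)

3

By end time: (0,3), (2,5), (2,6), (5,7), (4,9), (8,11), (8,12), (9,14).
Pick (0,3); next start ≥ 3 → (5,7); next start ≥ 7 → (8,11).
Selected 3 classes.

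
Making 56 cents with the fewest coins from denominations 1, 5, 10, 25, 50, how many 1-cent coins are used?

1

56 − 1×50→6 − 1×5→1 − 1×1→0
Count of 1: 1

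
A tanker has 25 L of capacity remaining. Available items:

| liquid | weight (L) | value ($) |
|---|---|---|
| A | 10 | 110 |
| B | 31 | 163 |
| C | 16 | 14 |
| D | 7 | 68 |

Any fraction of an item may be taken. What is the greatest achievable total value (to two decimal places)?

220.06

Ratios (sorted): A 11.00, D 9.71, B 5.26, C 0.88
take A (10 @ 110); take D (7 @ 68); take 8/31 of B → 42.06. Capacity used 25/25.
Total value = 220.06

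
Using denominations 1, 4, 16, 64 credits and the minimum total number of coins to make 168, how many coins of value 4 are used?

2

168 − 2×64→40 − 2×16→8 − 2×4→0
Count of 4: 2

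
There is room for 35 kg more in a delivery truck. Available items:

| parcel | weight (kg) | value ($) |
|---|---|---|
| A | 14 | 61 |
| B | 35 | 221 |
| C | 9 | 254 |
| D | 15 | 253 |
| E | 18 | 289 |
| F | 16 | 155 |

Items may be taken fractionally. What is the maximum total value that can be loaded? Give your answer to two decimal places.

683.61

Sort by value per unit weight and fill in that order.
Ratios (sorted): C 28.22, D 16.87, E 16.06, F 9.69, B 6.31, A 4.36
take C (9 @ 254); take D (15 @ 253); take 11/18 of E → 176.61. Capacity used 35/35.
Total value = 683.61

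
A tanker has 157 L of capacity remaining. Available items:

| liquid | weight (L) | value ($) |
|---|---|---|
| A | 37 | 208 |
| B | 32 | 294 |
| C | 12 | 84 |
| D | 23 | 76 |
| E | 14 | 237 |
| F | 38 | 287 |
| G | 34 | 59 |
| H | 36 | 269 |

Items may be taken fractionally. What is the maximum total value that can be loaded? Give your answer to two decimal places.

1311.54

Order: E (237/14=16.93) > B (294/32=9.19) > F (287/38=7.55) > H (269/36=7.47) > C (84/12=7.00) > A (208/37=5.62) > D (76/23=3.30) > G (59/34=1.74)
Fill: take E (14 @ 237) → take B (32 @ 294) → take F (38 @ 287) → take H (36 @ 269) → take C (12 @ 84) → take 25/37 of A → 140.54; 157/157 used.
Total value = 1311.54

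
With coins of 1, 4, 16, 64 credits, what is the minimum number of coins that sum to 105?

105 − 1×64→41 − 2×16→9 − 2×4→1 − 1×1→0
Total coins = 1 + 2 + 2 + 1 = 6

6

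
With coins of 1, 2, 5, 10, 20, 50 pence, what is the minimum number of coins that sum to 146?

6

Use the largest denomination that fits, subtract, and repeat.
146 = 2×50 + 2×20 + 1×5 + 1×1
Total coins = 2 + 2 + 1 + 1 = 6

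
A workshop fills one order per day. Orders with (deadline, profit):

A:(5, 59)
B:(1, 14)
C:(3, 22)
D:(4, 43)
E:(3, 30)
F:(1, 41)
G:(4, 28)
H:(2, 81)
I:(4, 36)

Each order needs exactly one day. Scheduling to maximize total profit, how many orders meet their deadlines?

Profit order: H=81 A=59 D=43 F=41 I=36 E=30 G=28 C=22 B=14
Assign: H→slot 2, A→slot 5, D→slot 4, F→slot 1, I→slot 3, E skipped, G skipped, C skipped, B skipped.
Slots: [1:F] [2:H] [3:I] [4:D] [5:A]
5 of 9 scheduled.

5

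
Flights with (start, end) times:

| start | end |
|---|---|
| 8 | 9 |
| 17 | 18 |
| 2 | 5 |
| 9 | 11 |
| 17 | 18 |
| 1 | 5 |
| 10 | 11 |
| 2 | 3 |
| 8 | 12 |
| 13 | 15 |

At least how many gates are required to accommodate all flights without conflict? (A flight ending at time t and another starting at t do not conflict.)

3

Events (time:±→running): 1:+→1 2:+→2 2:+→3 … peak 3.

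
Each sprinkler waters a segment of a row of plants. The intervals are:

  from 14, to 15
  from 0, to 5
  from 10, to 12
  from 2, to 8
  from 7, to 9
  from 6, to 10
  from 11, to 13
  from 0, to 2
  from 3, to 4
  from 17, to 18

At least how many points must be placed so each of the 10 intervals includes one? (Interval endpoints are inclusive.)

6

Process intervals by earliest right end; each time one isn't hit yet, stab at its right endpoint.
Sorted: [0,2] [3,4] [0,5] [2,8] [7,9] [6,10] [10,12] [11,13] [14,15] [17,18]
{[0,2]} hit by 2; {[3,4],[0,5],[2,8]} hit by 4; {[7,9],[6,10]} hit by 9; {[10,12],[11,13]} hit by 12; {[14,15]} hit by 15; {[17,18]} hit by 18.
Points: 2, 4, 9, 12, 15, 18 (6 total).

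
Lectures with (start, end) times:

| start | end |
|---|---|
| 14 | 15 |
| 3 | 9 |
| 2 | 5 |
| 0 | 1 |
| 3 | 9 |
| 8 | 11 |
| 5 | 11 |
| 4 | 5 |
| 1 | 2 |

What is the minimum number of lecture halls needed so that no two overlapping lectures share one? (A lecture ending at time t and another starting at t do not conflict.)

The answer is the maximum number of intervals overlapping at any instant.
starts: [0, 1, 2, 3, 3, 4, 5, 8, 14]
ends:   [1, 2, 5, 5, 9, 9, 11, 11, 15]
s0→1 e1→0 s1→1 e2→0 s2→1 s3→2 s3→3 s4→4  — peak 4.

4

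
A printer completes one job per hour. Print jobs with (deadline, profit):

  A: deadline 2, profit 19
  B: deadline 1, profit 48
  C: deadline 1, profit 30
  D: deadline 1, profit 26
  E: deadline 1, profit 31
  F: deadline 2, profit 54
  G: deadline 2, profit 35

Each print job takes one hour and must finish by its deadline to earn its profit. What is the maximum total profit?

102

Sort by profit descending; place each in the latest free slot ≤ its deadline.
By profit: F(d2,54), B(d1,48), G(d2,35), E(d1,31), C(d1,30), D(d1,26), A(d2,19)
F→slot 2; B→slot 1; G skipped; E skipped; C skipped; D skipped; A skipped.
Profit = 48 + 54 = 102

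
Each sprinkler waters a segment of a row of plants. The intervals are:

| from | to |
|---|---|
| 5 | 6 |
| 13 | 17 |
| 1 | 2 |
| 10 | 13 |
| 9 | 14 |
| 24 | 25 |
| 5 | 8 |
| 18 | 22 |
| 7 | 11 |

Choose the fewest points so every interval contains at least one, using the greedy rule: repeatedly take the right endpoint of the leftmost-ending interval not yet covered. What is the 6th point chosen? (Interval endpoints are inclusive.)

By right end: [1,2]  [5,6]  [5,8]  [7,11]  [10,13]  [9,14]  [13,17]  [18,22]  [24,25]
[1,2] uncovered → point at 2; [5,6] uncovered → point at 6; [7,11] uncovered → point at 11; [13,17] uncovered → point at 17; [18,22] uncovered → point at 22; [24,25] uncovered → point at 25.
Points: 2, 6, 11, 17, 22, 25 (6 total).

25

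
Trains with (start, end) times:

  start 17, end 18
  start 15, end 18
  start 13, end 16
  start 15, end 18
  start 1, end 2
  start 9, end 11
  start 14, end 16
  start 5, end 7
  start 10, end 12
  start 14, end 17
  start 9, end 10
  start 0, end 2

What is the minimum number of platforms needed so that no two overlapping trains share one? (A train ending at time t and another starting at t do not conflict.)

5

Events (time:±→running): 0:+→1 1:+→2 2:-→1 2:-→0 5:+→1 7:-→0 9:+→1 9:+→2 10:-→1 10:+→2 11:-→1 12:-→0 13:+→1 14:+→2 14:+→3 15:+→4 15:+→5 … peak 5.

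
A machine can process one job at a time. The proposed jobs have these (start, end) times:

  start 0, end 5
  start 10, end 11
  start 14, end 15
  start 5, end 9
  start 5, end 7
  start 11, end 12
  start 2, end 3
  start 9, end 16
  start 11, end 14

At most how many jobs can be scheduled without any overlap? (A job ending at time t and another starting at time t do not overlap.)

5

Greedy by earliest finish: after sorting by end time, pick each interval compatible with the last pick.
By end time: (2,3), (0,5), (5,7), (5,9), (10,11), (11,12), (11,14), (14,15), (9,16).
Pick (2,3); next start ≥ 3 → (5,7); next start ≥ 7 → (10,11); next start ≥ 11 → (11,12); next start ≥ 12 → (14,15).
Selected 5 jobs.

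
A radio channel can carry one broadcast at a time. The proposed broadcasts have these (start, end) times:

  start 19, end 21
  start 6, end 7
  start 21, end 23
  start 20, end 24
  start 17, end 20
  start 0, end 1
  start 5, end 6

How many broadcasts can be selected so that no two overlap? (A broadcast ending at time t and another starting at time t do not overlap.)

Sorted by end: (0,1)  (5,6)  (6,7)  (17,20)  (19,21)  (21,23)  (20,24)
take (0,1); take (5,6); take (6,7); take (17,20); take (21,23).
Selected 5 broadcasts.

5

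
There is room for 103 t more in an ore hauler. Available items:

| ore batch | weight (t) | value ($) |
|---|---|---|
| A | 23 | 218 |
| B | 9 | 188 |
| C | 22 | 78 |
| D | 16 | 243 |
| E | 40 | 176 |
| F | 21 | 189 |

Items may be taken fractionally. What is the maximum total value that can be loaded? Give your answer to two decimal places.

Sort by value per unit weight and fill in that order.
Ratios (sorted): B 20.89, D 15.19, A 9.48, F 9.00, E 4.40, C 3.55
take B (9 @ 188); take D (16 @ 243); take A (23 @ 218); take F (21 @ 189); take 34/40 of E → 149.60. Capacity used 103/103.
Total value = 987.60

987.60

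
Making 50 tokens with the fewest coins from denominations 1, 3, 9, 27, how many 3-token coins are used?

50 = 1×27 + 2×9 + 1×3 + 2×1
Count of 3: 1

1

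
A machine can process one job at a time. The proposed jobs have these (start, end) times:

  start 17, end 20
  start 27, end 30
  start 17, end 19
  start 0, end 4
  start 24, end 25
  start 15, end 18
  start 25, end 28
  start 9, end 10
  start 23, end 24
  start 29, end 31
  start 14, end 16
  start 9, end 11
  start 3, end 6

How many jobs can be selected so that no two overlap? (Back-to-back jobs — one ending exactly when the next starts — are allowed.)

8

Order by finish time; keep every interval that doesn't clash with the previous kept one.
Sorted by end: (0,4)  (3,6)  (9,10)  (9,11)  (14,16)  (15,18)  (17,19)  (17,20)  (23,24)  (24,25)  (25,28)  (27,30)  (29,31)
take (0,4); take (9,10); take (14,16); skip (15,18); take (17,19); take (23,24); take (24,25); take (25,28); skip (27,30); take (29,31).
Selected 8 jobs.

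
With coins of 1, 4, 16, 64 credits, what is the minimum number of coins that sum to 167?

8

Use the largest denomination that fits, subtract, and repeat.
167 − 2×64→39 − 2×16→7 − 1×4→3 − 3×1→0
Total coins = 2 + 2 + 1 + 3 = 8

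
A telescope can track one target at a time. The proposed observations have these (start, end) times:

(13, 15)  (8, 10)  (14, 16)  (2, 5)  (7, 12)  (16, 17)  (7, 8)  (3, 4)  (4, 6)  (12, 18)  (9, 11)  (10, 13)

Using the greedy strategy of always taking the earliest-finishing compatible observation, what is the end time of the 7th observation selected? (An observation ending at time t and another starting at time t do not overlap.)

17

By end time: (3,4), (2,5), (4,6), (7,8), (8,10), (9,11), (7,12), (10,13), (13,15), (14,16), (16,17), (12,18).
Pick (3,4); next start ≥ 4 → (4,6); next start ≥ 6 → (7,8); next start ≥ 8 → (8,10); next start ≥ 10 → (10,13); next start ≥ 13 → (13,15); next start ≥ 15 → (16,17).
Selected: (3,4) (4,6) (7,8) (8,10) (10,13) (13,15) (16,17)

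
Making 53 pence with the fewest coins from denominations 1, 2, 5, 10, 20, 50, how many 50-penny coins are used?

1

Greedy: take as many of the largest coin as possible, then repeat with the remainder.
53 = 1×50 + 1×2 + 1×1
Count of 50: 1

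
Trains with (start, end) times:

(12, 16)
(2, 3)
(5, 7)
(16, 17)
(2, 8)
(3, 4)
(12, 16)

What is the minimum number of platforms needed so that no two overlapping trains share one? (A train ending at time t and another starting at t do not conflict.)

starts: [2, 2, 3, 5, 12, 12, 16]
ends:   [3, 4, 7, 8, 16, 16, 17]
s2→1 s2→2  — peak 2.

2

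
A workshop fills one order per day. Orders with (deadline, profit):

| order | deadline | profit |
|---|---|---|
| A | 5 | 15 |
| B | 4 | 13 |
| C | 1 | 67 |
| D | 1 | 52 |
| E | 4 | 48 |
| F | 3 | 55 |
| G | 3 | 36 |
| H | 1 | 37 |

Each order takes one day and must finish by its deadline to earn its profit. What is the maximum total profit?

221

Sort by profit descending; place each in the latest free slot ≤ its deadline.
Profit order: C=67 F=55 D=52 E=48 H=37 G=36 A=15 B=13
Assign: C→slot 1, F→slot 3, D skipped, E→slot 4, H skipped, G→slot 2, A→slot 5, B skipped.
Slots: [1:C] [2:G] [3:F] [4:E] [5:A]
Profit = 67 + 36 + 55 + 48 + 15 = 221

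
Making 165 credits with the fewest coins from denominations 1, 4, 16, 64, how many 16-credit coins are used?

Greedy: take as many of the largest coin as possible, then repeat with the remainder.
165 − 2×64→37 − 2×16→5 − 1×4→1 − 1×1→0
Count of 16: 2

2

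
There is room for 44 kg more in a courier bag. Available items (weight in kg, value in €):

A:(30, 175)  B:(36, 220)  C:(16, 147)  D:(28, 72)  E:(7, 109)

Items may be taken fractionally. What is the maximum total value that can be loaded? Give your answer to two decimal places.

384.33

Sort by value per unit weight and fill in that order.
Order: E (109/7=15.57) > C (147/16=9.19) > B (220/36=6.11) > A (175/30=5.83) > D (72/28=2.57)
Fill: take E (7 @ 109) → take C (16 @ 147) → take 21/36 of B → 128.33; 44/44 used.
Total value = 384.33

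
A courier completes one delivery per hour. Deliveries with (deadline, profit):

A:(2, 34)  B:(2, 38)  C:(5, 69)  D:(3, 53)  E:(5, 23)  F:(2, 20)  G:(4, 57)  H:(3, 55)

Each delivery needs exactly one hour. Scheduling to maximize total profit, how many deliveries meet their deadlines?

Take jobs in profit order; each goes to the latest open slot no later than its deadline.
Profit order: C=69 G=57 H=55 D=53 B=38 A=34 E=23 F=20
Assign: C→slot 5, G→slot 4, H→slot 3, D→slot 2, B→slot 1, A skipped, E skipped, F skipped.
Slots: [1:B] [2:D] [3:H] [4:G] [5:C]
5 of 8 scheduled.

5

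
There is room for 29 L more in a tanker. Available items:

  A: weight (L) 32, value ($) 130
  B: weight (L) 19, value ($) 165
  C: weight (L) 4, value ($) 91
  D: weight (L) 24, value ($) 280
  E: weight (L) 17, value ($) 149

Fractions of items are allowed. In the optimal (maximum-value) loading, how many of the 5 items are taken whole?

2

Sort by value per unit weight and fill in that order.
Order: C (91/4=22.75) > D (280/24=11.67) > E (149/17=8.76) > B (165/19=8.68) > A (130/32=4.06)
Fill: take C (4 @ 91) → take D (24 @ 280) → take 1/17 of E → 8.76; 29/29 used.
2 item(s) taken whole; one partial (take 1/17 of E).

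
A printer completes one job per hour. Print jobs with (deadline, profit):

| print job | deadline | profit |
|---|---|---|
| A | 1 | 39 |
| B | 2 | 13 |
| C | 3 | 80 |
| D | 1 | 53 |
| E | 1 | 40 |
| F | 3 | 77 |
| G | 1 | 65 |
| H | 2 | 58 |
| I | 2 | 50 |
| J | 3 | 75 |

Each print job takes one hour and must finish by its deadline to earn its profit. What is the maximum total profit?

232

Take jobs in profit order; each goes to the latest open slot no later than its deadline.
Profit order: C=80 F=77 J=75 G=65 H=58 D=53 I=50 E=40 A=39 B=13
Assign: C→slot 3, F→slot 2, J→slot 1, G skipped, H skipped, D skipped, I skipped, E skipped, A skipped, B skipped.
Slots: [1:J] [2:F] [3:C]
Profit = 75 + 77 + 80 = 232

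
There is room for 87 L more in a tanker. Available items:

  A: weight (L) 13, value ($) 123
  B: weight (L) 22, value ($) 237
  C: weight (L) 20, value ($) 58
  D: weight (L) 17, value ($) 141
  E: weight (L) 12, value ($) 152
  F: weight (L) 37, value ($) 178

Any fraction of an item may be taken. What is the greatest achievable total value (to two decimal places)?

763.65

Order: E (152/12=12.67) > B (237/22=10.77) > A (123/13=9.46) > D (141/17=8.29) > F (178/37=4.81) > C (58/20=2.90)
Fill: take E (12 @ 152) → take B (22 @ 237) → take A (13 @ 123) → take D (17 @ 141) → take 23/37 of F → 110.65; 87/87 used.
Total value = 763.65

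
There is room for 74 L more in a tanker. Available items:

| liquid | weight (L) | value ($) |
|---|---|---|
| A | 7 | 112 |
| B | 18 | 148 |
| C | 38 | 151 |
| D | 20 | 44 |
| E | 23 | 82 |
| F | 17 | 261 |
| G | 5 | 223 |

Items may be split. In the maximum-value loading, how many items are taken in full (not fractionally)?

4

Greedy by value/weight ratio, highest first.
Ratios (sorted): G 44.60, A 16.00, F 15.35, B 8.22, C 3.97, E 3.57, D 2.20
take G (5 @ 223); take A (7 @ 112); take F (17 @ 261); take B (18 @ 148); take 27/38 of C → 107.29. Capacity used 74/74.
4 item(s) taken whole; one partial (take 27/38 of C).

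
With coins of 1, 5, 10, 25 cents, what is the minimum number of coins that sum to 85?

Greedy: take as many of the largest coin as possible, then repeat with the remainder.
85 − 3×25→10 − 1×10→0
Total coins = 3 + 1 = 4

4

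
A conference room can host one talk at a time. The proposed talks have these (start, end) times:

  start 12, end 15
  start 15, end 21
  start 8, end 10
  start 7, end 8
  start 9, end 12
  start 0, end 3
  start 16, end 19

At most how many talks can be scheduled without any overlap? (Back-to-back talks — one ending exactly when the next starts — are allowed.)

5

Sort by end time and greedily take each interval whose start is ≥ the last chosen end.
By end time: (0,3), (7,8), (8,10), (9,12), (12,15), (16,19), (15,21).
Pick (0,3); next start ≥ 3 → (7,8); next start ≥ 8 → (8,10); next start ≥ 10 → (12,15); next start ≥ 15 → (16,19).
Selected 5 talks.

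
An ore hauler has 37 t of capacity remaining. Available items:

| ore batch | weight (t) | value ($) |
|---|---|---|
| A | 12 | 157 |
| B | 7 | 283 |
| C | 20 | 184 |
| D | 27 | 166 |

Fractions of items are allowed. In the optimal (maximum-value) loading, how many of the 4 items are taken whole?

2

Ratios (sorted): B 40.43, A 13.08, C 9.20, D 6.15
take B (7 @ 283); take A (12 @ 157); take 18/20 of C → 165.60. Capacity used 37/37.
2 item(s) taken whole; one partial (take 18/20 of C).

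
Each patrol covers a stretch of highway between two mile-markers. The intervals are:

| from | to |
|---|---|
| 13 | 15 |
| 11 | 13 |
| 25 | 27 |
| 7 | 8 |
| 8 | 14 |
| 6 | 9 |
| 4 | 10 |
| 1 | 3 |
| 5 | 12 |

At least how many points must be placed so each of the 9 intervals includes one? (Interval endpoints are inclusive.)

Sort by right endpoint; whenever an interval is uncovered, place a point at its right end.
By right end: [1,3]  [7,8]  [6,9]  [4,10]  [5,12]  [11,13]  [8,14]  [13,15]  [25,27]
[1,3] uncovered → point at 3; [7,8] uncovered → point at 8; [11,13] uncovered → point at 13; [25,27] uncovered → point at 27.
Points: 3, 8, 13, 27 (4 total).

4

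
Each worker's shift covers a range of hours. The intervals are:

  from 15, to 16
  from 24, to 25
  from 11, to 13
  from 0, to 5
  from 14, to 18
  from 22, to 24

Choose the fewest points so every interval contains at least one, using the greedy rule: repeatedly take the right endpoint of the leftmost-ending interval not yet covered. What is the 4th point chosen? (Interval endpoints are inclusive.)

24

Sorted: [0,5] [11,13] [15,16] [14,18] [22,24] [24,25]
{[0,5]} hit by 5; {[11,13]} hit by 13; {[15,16],[14,18]} hit by 16; {[22,24],[24,25]} hit by 24.
Points: 5, 13, 16, 24 (4 total).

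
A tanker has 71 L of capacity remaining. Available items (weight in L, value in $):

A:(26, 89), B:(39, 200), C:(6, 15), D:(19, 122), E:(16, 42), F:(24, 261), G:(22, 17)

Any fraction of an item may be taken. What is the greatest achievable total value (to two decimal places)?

526.59

Greedy by value/weight ratio, highest first.
Order: F (261/24=10.88) > D (122/19=6.42) > B (200/39=5.13) > A (89/26=3.42) > E (42/16=2.62) > C (15/6=2.50) > G (17/22=0.77)
Fill: take F (24 @ 261) → take D (19 @ 122) → take 28/39 of B → 143.59; 71/71 used.
Total value = 526.59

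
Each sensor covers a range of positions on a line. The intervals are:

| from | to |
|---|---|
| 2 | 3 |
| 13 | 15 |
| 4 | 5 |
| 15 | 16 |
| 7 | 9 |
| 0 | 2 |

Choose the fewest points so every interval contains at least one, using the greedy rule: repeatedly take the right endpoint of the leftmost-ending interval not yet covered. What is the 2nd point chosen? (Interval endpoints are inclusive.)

5

Sort by right endpoint; whenever an interval is uncovered, place a point at its right end.
By right end: [0,2]  [2,3]  [4,5]  [7,9]  [13,15]  [15,16]
[0,2] uncovered → point at 2; [4,5] uncovered → point at 5; [7,9] uncovered → point at 9; [13,15] uncovered → point at 15.
Points: 2, 5, 9, 15 (4 total).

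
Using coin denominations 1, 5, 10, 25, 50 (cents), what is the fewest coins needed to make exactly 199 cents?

Greedy: take as many of the largest coin as possible, then repeat with the remainder.
199 − 3×50→49 − 1×25→24 − 2×10→4 − 4×1→0
Total coins = 3 + 1 + 2 + 4 = 10

10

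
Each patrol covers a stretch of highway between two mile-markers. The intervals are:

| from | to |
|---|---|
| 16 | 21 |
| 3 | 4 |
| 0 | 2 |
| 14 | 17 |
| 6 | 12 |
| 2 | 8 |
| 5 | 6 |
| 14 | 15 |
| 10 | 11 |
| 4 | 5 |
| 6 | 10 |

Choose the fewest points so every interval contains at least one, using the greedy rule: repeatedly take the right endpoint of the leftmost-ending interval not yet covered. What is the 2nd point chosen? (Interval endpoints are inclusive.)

4

Sorted: [0,2] [3,4] [4,5] [5,6] [2,8] [6,10] [10,11] [6,12] [14,15] [14,17] [16,21]
{[0,2]} hit by 2; {[3,4],[4,5]} hit by 4; {[5,6],[2,8],[6,10]} hit by 6; {[10,11],[6,12]} hit by 11; {[14,15],[14,17]} hit by 15; {[16,21]} hit by 21.
Points: 2, 4, 6, 11, 15, 21 (6 total).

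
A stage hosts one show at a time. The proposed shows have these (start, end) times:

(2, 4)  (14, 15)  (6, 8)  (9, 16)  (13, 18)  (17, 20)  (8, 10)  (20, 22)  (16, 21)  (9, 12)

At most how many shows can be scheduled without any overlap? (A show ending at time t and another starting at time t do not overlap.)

6

Greedy by earliest finish: after sorting by end time, pick each interval compatible with the last pick.
By end time: (2,4), (6,8), (8,10), (9,12), (14,15), (9,16), (13,18), (17,20), (16,21), (20,22).
Pick (2,4); next start ≥ 4 → (6,8); next start ≥ 8 → (8,10); next start ≥ 10 → (14,15); next start ≥ 15 → (17,20); next start ≥ 20 → (20,22).
Selected 6 shows.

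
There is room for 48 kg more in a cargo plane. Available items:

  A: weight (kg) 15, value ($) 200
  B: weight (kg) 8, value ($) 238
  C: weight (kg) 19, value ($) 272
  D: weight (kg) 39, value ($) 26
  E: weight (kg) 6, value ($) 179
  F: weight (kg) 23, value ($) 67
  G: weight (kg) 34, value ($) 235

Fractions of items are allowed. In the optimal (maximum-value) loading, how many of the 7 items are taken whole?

Greedy by value/weight ratio, highest first.
Ratios (sorted): E 29.83, B 29.75, C 14.32, A 13.33, G 6.91, F 2.91, D 0.67
take E (6 @ 179); take B (8 @ 238); take C (19 @ 272); take A (15 @ 200). Capacity used 48/48.
4 item(s) taken whole.

4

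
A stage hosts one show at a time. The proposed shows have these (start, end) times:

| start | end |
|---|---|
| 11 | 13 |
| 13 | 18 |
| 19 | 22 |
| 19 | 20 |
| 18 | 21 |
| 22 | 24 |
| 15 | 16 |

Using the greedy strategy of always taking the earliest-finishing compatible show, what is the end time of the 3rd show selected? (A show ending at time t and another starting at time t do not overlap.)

20

By end time: (11,13), (15,16), (13,18), (19,20), (18,21), (19,22), (22,24).
Pick (11,13); next start ≥ 13 → (15,16); next start ≥ 16 → (19,20); next start ≥ 20 → (22,24).
Selected: (11,13) (15,16) (19,20) (22,24)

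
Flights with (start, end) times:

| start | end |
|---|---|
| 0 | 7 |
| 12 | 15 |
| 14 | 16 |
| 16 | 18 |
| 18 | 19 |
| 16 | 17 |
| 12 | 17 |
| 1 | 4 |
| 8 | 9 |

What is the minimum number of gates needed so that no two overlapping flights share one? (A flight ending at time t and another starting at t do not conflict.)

Count concurrent intervals with a sweep; the peak is the room count.
starts: [0, 1, 8, 12, 12, 14, 16, 16, 18]
ends:   [4, 7, 9, 15, 16, 17, 17, 18, 19]
s0→1 s1→2 e4→1 e7→0 s8→1 e9→0 s12→1 s12→2 s14→3  — peak 3.

3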